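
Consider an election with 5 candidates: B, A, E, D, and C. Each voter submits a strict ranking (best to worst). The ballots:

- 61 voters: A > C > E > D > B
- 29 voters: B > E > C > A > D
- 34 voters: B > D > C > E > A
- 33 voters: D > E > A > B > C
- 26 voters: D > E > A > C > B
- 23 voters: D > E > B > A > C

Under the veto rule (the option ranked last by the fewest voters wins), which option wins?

Last-place votes: B 87, A 34, E 0, D 29, C 56.
E is ranked last by the fewest voters, so E wins.

E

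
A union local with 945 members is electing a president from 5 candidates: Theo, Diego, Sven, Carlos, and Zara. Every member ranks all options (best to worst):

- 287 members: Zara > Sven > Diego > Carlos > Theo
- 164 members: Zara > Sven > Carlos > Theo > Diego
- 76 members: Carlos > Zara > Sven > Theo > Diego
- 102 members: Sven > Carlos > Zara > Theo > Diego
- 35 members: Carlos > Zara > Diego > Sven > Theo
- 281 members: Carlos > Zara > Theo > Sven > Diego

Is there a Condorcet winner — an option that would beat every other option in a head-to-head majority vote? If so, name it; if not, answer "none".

Checking pairwise contests:
Sven beats Theo 664–281.
Theo beats Diego 623–322.
Zara beats Sven 843–102.
Sven beats Carlos 553–392.
Carlos beats Zara 494–451.
Every option loses at least one head-to-head, so there is no Condorcet winner.

none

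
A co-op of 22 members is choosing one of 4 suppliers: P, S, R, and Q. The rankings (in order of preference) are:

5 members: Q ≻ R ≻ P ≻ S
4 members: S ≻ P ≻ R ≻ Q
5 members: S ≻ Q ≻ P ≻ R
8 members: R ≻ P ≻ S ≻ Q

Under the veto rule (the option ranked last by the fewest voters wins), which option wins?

P

Last-place votes: P 0, S 5, R 5, Q 12.
P is ranked last by the fewest voters, so P wins.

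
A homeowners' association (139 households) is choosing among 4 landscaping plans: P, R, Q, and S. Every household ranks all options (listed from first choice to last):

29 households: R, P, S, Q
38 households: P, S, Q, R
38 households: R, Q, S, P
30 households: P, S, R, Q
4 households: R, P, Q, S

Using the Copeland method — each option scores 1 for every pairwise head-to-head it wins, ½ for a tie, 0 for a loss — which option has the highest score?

P: beats Q and S; loses to R → score 2.
R: beats P, Q, and S → score 3.
Q: loses to P, R, and S → score 0.
S: beats Q; loses to P and R → score 1.
R has the best pairwise record.

R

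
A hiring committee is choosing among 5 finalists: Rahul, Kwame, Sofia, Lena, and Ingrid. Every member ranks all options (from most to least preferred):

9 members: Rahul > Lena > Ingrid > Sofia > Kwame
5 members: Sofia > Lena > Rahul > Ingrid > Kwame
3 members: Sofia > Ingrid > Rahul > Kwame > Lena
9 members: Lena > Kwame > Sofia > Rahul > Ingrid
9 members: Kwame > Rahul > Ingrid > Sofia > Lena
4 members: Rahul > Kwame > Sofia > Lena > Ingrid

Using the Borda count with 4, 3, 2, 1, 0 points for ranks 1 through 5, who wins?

Rahul: 9·4 + 5·2 + 3·2 + 9·1 + 9·3 + 4·4 = 104
Kwame: 9·0 + 5·0 + 3·1 + 9·3 + 9·4 + 4·3 = 78
Sofia: 9·1 + 5·4 + 3·4 + 9·2 + 9·1 + 4·2 = 76
Lena: 9·3 + 5·3 + 3·0 + 9·4 + 9·0 + 4·1 = 82
Ingrid: 9·2 + 5·1 + 3·3 + 9·0 + 9·2 + 4·0 = 50
Rahul has the highest Borda score (104).

Rahul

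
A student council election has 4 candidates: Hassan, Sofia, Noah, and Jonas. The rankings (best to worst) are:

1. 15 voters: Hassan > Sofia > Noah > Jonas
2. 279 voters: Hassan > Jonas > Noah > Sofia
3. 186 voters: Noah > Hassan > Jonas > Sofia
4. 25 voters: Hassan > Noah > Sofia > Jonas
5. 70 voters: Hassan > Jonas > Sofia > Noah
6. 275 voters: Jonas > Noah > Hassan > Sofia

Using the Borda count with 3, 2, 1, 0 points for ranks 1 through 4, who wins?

Hassan: 15·3 + 279·3 + 186·2 + 25·3 + 70·3 + 275·1 = 1814
Sofia: 15·2 + 279·0 + 186·0 + 25·1 + 70·1 + 275·0 = 125
Noah: 15·1 + 279·1 + 186·3 + 25·2 + 70·0 + 275·2 = 1452
Jonas: 15·0 + 279·2 + 186·1 + 25·0 + 70·2 + 275·3 = 1709
Hassan has the highest Borda score (1814).

Hassan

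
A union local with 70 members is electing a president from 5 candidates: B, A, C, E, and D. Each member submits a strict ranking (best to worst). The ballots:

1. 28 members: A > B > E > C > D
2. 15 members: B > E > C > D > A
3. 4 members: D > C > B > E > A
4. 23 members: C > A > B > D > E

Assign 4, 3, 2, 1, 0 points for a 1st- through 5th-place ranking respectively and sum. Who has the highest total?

B

B: 28·3 + 15·4 + 4·2 + 23·2 = 198
A: 28·4 + 15·0 + 4·0 + 23·3 = 181
C: 28·1 + 15·2 + 4·3 + 23·4 = 162
E: 28·2 + 15·3 + 4·1 + 23·0 = 105
D: 28·0 + 15·1 + 4·4 + 23·1 = 54
B has the highest Borda score (198).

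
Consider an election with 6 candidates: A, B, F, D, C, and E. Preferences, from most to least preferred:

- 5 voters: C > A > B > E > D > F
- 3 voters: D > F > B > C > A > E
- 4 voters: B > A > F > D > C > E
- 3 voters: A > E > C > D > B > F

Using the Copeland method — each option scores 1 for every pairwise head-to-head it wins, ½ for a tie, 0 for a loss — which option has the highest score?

C

A: beats B, F, D, and E; loses to C → score 4.
B: beats F, D, and E; loses to A and C → score 3.
F: loses to A, B, D, C, and E → score 0.
D: beats F; loses to A, B, C, and E → score 1.
C: beats A, B, F, D, and E → score 5.
E: beats F and D; loses to A, B, and C → score 2.
C has the best pairwise record.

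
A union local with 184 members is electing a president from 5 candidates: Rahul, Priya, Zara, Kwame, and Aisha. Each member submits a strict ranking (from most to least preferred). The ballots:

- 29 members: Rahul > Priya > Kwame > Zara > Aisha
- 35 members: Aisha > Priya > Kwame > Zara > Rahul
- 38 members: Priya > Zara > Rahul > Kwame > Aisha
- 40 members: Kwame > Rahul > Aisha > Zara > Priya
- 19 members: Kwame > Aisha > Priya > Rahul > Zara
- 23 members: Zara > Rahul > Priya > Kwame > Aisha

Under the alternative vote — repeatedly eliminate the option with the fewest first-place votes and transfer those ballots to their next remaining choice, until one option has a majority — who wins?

Priya

Round 1: Rahul 29, Priya 38, Zara 23, Kwame 59, Aisha 35. Eliminate Zara.
Round 2: Rahul 52, Priya 38, Kwame 59, Aisha 35. Eliminate Aisha.
Round 3: Rahul 52, Priya 73, Kwame 59. Eliminate Rahul.
Round 4: Priya 125, Kwame 59. Priya has a majority.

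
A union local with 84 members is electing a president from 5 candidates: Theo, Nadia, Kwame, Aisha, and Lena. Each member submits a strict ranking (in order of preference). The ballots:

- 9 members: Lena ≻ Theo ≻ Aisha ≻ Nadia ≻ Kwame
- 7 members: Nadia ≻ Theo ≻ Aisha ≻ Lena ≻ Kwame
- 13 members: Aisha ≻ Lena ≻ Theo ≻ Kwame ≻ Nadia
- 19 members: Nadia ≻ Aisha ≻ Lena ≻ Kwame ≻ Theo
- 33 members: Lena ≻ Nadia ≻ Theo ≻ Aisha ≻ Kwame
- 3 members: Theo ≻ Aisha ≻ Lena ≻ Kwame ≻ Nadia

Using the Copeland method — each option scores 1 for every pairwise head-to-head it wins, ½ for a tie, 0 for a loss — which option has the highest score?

Lena

Theo: beats Kwame and Aisha; loses to Nadia and Lena → score 2.
Nadia: beats Theo, Kwame, and Aisha; loses to Lena → score 3.
Kwame: loses to Theo, Nadia, Aisha, and Lena → score 0.
Aisha: beats Kwame; ties Lena; loses to Theo and Nadia → score 1.5.
Lena: beats Theo, Nadia, and Kwame; ties Aisha → score 3.5.
Lena has the best pairwise record.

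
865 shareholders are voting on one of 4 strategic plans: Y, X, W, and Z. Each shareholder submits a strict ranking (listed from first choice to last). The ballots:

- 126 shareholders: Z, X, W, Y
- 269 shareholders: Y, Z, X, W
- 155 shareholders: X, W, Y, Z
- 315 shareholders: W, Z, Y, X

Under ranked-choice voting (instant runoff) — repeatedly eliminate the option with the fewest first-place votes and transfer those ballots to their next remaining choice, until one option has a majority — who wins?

Round 1: Y 269, X 155, W 315, Z 126. Eliminate Z.
Round 2: Y 269, X 281, W 315. Eliminate Y.
Round 3: X 550, W 315. X has a majority.

X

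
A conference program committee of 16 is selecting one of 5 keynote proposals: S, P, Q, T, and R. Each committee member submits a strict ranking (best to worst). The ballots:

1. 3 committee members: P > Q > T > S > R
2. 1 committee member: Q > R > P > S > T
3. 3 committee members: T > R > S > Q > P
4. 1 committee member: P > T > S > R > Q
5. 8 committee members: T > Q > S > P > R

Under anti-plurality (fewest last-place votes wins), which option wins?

S

Last-place votes: S 0, P 3, Q 1, T 1, R 11.
S is ranked last by the fewest voters, so S wins.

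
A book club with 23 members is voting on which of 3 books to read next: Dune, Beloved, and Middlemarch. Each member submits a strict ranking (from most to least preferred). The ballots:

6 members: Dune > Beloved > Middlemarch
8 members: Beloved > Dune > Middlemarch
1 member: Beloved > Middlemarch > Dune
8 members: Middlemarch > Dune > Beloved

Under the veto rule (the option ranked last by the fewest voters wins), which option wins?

Last-place votes: Dune 1, Beloved 8, Middlemarch 14.
Dune is ranked last by the fewest voters, so Dune wins.

Dune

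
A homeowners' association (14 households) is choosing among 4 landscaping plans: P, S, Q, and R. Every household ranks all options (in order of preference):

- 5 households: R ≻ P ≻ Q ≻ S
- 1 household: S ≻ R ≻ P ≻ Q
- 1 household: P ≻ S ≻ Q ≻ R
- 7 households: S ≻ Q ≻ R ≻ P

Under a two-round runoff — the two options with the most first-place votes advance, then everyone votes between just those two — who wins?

S

Round 1 first-place votes: P 1, S 8, Q 0, R 5.
S and R advance.
Runoff: S is preferred to R by 9 voters; R by 5.
S wins the runoff.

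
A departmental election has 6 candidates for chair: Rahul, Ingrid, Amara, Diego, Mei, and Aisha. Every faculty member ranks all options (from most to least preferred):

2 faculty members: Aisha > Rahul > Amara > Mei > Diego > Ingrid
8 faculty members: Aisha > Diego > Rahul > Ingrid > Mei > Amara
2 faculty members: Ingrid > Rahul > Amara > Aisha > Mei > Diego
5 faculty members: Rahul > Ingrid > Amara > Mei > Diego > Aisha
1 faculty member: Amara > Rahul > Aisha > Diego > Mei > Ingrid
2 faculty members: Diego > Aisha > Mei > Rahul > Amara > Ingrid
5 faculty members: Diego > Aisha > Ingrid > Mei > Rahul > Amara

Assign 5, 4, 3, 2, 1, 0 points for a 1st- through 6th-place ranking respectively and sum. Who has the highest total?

Rahul: 2·4 + 8·3 + 2·4 + 5·5 + 1·4 + 2·2 + 5·1 = 78
Ingrid: 2·0 + 8·2 + 2·5 + 5·4 + 1·0 + 2·0 + 5·3 = 61
Amara: 2·3 + 8·0 + 2·3 + 5·3 + 1·5 + 2·1 + 5·0 = 34
Diego: 2·1 + 8·4 + 2·0 + 5·1 + 1·2 + 2·5 + 5·5 = 76
Mei: 2·2 + 8·1 + 2·1 + 5·2 + 1·1 + 2·3 + 5·2 = 41
Aisha: 2·5 + 8·5 + 2·2 + 5·0 + 1·3 + 2·4 + 5·4 = 85
Aisha has the highest Borda score (85).

Aisha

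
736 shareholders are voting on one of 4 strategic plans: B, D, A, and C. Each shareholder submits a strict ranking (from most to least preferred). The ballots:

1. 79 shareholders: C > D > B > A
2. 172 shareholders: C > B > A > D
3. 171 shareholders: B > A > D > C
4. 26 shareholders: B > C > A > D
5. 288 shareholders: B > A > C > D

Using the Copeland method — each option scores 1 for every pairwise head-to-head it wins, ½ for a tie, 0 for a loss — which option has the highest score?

B: beats D, A, and C → score 3.
D: loses to B, A, and C → score 0.
A: beats D and C; loses to B → score 2.
C: beats D; loses to B and A → score 1.
B has the best pairwise record.

B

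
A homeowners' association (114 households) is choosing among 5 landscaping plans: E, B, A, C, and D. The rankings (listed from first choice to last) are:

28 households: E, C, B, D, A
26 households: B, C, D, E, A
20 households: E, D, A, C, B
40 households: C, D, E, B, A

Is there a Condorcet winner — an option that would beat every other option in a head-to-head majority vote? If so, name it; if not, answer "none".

C vs E: 66–48 for C.
C vs B: 88–26 for C.
C vs A: 94–20 for C.
C vs D: 94–20 for C.
C beats every other option head-to-head.

C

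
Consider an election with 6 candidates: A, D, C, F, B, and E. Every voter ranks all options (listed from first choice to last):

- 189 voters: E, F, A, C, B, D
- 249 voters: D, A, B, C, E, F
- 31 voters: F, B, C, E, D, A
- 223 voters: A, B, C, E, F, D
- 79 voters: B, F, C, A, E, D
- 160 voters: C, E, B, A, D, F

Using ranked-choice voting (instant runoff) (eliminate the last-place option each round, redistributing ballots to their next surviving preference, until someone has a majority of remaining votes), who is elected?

Round 1: A 223, D 249, C 160, F 31, B 79, E 189. Eliminate F.
Round 2: A 223, D 249, C 160, B 110, E 189. Eliminate B.
Round 3: A 223, D 249, C 270, E 189. Eliminate E.
Round 4: A 412, D 249, C 270. Eliminate D.
Round 5: A 661, C 270. A has a majority.

A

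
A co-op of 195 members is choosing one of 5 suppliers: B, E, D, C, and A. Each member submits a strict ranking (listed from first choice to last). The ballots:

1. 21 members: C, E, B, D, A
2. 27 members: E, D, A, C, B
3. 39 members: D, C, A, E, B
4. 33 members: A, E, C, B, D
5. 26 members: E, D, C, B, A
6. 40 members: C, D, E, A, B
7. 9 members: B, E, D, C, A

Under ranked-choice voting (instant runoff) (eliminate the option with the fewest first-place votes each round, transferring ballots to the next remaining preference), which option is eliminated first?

Round 1: B 9, E 53, D 39, C 61, A 33. Eliminate B.

B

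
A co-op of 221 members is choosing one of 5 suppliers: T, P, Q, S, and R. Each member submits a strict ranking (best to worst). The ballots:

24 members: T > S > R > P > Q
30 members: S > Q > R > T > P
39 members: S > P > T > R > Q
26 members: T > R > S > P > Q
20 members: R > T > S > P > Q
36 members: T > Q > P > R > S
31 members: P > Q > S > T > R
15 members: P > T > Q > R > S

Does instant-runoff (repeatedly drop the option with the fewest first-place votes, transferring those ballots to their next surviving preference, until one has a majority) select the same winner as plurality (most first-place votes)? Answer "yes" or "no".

Instant-runoff — R1 T 86, P 46, Q 0, S 69, R 20 (Q out); R2 T 86, P 46, S 69, R 20 (R out); R3 T 106, P 46, S 69 (P out); R4 T 121, S 100 (T winner). Winner: T.
Plurality — first-place votes: T 86, P 46, Q 0, S 69, R 20. Winner: T.
The two methods agree.

yes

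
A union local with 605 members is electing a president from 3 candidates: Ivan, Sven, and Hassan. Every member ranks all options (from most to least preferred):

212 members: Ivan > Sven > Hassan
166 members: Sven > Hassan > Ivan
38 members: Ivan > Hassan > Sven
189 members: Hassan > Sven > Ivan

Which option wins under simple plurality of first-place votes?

First-place votes: Ivan 250, Sven 166, Hassan 189.
Ivan has the most first-place votes.

Ivan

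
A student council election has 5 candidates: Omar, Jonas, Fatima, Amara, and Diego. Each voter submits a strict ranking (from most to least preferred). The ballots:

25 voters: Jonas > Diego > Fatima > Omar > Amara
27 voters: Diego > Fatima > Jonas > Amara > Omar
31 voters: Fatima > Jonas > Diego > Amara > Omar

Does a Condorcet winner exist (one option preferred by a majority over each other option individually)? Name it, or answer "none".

none

Checking pairwise contests:
Jonas beats Omar 83–0.
Fatima beats Jonas 58–25.
Diego beats Fatima 52–31.
Jonas beats Amara 83–0.
Jonas beats Diego 56–27.
Every option loses at least one head-to-head, so there is no Condorcet winner.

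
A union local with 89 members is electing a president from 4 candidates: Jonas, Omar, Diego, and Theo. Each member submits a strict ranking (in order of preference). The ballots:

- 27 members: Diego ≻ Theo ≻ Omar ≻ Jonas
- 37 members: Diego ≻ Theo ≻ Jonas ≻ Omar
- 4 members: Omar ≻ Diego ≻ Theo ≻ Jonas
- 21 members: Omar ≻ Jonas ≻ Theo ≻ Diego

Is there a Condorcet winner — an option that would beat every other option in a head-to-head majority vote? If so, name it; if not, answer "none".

Diego

Diego vs Jonas: 68–21 for Diego.
Diego vs Omar: 64–25 for Diego.
Diego vs Theo: 68–21 for Diego.
Diego beats every other option head-to-head.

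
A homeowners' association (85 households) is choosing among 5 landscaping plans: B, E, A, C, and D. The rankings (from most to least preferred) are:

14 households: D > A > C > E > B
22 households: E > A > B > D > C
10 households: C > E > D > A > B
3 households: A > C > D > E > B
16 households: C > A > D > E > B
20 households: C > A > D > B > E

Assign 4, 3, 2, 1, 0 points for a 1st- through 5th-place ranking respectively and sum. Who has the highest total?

B: 14·0 + 22·2 + 10·0 + 3·0 + 16·0 + 20·1 = 64
E: 14·1 + 22·4 + 10·3 + 3·1 + 16·1 + 20·0 = 151
A: 14·3 + 22·3 + 10·1 + 3·4 + 16·3 + 20·3 = 238
C: 14·2 + 22·0 + 10·4 + 3·3 + 16·4 + 20·4 = 221
D: 14·4 + 22·1 + 10·2 + 3·2 + 16·2 + 20·2 = 176
A has the highest Borda score (238).

A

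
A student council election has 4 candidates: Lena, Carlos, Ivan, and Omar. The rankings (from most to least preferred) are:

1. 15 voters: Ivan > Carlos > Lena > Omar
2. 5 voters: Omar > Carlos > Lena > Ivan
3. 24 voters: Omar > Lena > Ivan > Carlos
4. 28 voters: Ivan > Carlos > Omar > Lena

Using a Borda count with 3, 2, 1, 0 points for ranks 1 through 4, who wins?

Lena: 15·1 + 5·1 + 24·2 + 28·0 = 68
Carlos: 15·2 + 5·2 + 24·0 + 28·2 = 96
Ivan: 15·3 + 5·0 + 24·1 + 28·3 = 153
Omar: 15·0 + 5·3 + 24·3 + 28·1 = 115
Ivan has the highest Borda score (153).

Ivan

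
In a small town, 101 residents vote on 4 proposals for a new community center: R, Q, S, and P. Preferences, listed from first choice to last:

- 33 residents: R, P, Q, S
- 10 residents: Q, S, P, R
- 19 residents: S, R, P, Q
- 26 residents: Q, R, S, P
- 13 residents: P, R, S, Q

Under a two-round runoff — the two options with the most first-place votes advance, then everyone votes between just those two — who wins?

Round 1 first-place votes: R 33, Q 36, S 19, P 13.
Q and R advance.
Runoff: Q is preferred to R by 36 voters; R by 65.
R wins the runoff.

R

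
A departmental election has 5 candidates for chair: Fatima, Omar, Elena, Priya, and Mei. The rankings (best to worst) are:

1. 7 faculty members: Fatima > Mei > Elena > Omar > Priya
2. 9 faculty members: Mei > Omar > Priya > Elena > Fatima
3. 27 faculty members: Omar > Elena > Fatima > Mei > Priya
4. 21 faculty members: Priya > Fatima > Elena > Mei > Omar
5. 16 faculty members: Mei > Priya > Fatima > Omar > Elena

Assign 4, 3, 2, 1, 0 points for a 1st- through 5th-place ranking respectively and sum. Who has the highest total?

Fatima

Fatima: 7·4 + 9·0 + 27·2 + 21·3 + 16·2 = 177
Omar: 7·1 + 9·3 + 27·4 + 21·0 + 16·1 = 158
Elena: 7·2 + 9·1 + 27·3 + 21·2 + 16·0 = 146
Priya: 7·0 + 9·2 + 27·0 + 21·4 + 16·3 = 150
Mei: 7·3 + 9·4 + 27·1 + 21·1 + 16·4 = 169
Fatima has the highest Borda score (177).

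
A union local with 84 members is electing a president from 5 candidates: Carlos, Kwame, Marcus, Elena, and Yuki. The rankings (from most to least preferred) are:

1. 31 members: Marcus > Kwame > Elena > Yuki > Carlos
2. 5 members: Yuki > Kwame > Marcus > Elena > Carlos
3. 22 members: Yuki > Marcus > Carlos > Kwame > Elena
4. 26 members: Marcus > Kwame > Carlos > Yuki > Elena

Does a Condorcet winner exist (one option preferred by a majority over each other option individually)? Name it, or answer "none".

Marcus vs Carlos: 84–0 for Marcus.
Marcus vs Kwame: 79–5 for Marcus.
Marcus vs Elena: 84–0 for Marcus.
Marcus vs Yuki: 57–27 for Marcus.
Marcus beats every other option head-to-head.

Marcus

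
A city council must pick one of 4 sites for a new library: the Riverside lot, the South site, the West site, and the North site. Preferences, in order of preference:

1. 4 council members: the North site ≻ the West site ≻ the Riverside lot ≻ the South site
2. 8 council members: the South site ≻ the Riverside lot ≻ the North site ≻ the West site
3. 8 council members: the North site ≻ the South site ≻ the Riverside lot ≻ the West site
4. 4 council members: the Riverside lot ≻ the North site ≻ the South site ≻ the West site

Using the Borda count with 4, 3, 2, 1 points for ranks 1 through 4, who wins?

the North site

the Riverside lot: 4·2 + 8·3 + 8·2 + 4·4 = 64
the South site: 4·1 + 8·4 + 8·3 + 4·2 = 68
the West site: 4·3 + 8·1 + 8·1 + 4·1 = 32
the North site: 4·4 + 8·2 + 8·4 + 4·3 = 76
the North site has the highest Borda score (76).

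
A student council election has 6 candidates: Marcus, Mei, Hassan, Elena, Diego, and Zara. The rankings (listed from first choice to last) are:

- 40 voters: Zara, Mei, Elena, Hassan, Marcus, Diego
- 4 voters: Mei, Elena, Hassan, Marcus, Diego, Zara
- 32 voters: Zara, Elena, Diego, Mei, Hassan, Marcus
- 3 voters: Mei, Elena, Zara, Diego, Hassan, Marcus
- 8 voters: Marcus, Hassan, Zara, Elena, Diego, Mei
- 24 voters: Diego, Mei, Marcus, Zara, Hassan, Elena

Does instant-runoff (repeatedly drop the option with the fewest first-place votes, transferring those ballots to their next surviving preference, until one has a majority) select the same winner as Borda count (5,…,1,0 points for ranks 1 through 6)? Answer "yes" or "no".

Instant-runoff — R1 Marcus 8, Mei 7, Hassan 0, Elena 0, Diego 24, Zara 72 (Zara winner). Winner: Zara.
Borda — scores: Marcus 160, Mei 355, Hassan 183, Elena 292, Diego 234, Zara 441. Winner: Zara.
The two methods agree.

yes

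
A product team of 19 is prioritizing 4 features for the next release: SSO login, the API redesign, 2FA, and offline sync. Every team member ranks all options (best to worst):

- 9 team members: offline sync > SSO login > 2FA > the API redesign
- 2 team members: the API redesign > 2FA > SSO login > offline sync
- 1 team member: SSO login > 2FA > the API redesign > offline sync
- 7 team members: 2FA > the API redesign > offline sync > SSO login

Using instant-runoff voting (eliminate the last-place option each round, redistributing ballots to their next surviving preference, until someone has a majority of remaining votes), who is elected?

2FA

Round 1: SSO login 1, the API redesign 2, 2FA 7, offline sync 9. Eliminate SSO login.
Round 2: the API redesign 2, 2FA 8, offline sync 9. Eliminate the API redesign.
Round 3: 2FA 10, offline sync 9. 2FA has a majority.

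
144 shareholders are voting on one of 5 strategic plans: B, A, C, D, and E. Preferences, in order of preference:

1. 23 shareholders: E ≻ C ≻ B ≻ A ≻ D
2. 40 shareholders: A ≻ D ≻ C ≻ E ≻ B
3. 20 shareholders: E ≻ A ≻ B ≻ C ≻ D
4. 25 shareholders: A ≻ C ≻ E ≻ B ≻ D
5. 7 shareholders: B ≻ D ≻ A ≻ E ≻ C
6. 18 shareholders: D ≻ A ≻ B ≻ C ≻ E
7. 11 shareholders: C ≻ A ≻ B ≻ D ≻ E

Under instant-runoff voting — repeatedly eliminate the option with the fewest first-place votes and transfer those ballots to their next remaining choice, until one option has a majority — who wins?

A

Round 1: B 7, A 65, C 11, D 18, E 43. Eliminate B.
Round 2: A 65, C 11, D 25, E 43. Eliminate C.
Round 3: A 76, D 25, E 43. A has a majority.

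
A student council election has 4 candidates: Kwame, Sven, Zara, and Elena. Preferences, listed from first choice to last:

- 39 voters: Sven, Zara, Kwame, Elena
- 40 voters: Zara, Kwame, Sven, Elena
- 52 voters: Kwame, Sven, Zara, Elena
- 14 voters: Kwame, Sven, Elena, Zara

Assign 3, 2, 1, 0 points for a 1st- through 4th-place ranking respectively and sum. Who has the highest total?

Kwame

Kwame: 39·1 + 40·2 + 52·3 + 14·3 = 317
Sven: 39·3 + 40·1 + 52·2 + 14·2 = 289
Zara: 39·2 + 40·3 + 52·1 + 14·0 = 250
Elena: 39·0 + 40·0 + 52·0 + 14·1 = 14
Kwame has the highest Borda score (317).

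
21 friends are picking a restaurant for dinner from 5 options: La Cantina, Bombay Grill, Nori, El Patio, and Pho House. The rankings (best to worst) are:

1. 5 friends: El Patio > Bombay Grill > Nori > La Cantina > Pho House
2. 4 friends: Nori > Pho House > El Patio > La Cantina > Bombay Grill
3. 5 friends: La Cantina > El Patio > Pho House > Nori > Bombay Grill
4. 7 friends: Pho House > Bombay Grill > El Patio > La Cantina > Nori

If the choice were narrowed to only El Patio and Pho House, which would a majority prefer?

Voters preferring El Patio to Pho House: 10; preferring Pho House to El Patio: 11.
Pho House wins the head-to-head.

Pho House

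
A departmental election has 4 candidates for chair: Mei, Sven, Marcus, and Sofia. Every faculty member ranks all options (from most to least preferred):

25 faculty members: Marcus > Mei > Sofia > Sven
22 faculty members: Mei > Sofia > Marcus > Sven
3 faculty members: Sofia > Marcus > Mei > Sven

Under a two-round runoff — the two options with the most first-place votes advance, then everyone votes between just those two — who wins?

Marcus

Round 1 first-place votes: Mei 22, Sven 0, Marcus 25, Sofia 3.
Marcus and Mei advance.
Runoff: Marcus is preferred to Mei by 28 voters; Mei by 22.
Marcus wins the runoff.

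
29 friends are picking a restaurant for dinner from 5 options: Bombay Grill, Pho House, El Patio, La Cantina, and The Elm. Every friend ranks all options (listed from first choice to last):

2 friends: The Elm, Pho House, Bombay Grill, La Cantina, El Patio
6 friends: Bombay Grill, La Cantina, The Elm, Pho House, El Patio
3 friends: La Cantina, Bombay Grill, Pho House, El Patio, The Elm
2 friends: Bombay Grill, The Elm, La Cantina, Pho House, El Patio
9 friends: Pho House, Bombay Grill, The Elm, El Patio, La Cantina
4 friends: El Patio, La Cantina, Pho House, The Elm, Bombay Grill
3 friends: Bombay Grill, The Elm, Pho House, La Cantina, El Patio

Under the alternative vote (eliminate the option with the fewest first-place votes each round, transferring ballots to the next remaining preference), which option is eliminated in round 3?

El Patio

Round 1: Bombay Grill 11, Pho House 9, El Patio 4, La Cantina 3, The Elm 2. Eliminate The Elm.
Round 2: Bombay Grill 11, Pho House 11, El Patio 4, La Cantina 3. Eliminate La Cantina.
Round 3: Bombay Grill 14, Pho House 11, El Patio 4. Eliminate El Patio.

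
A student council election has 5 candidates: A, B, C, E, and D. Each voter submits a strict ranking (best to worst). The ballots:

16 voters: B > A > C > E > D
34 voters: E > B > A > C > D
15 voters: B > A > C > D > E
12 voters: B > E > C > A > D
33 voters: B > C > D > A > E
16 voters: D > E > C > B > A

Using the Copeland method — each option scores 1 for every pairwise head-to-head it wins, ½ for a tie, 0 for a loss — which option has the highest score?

B

A: beats C, E, and D; loses to B → score 3.
B: beats A, C, E, and D → score 4.
C: beats E and D; loses to A and B → score 2.
E: loses to A, B, C, and D → score 0.
D: beats E; loses to A, B, and C → score 1.
B has the best pairwise record.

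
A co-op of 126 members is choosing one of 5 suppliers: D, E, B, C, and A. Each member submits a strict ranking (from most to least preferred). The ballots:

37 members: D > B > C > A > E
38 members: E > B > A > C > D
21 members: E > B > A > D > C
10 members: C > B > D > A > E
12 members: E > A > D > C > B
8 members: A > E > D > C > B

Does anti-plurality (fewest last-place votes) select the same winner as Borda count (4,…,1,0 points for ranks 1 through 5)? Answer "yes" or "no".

Anti-plurality — last-place votes: D 38, E 47, B 20, C 21, A 0. Winner: A.
Borda — scores: D 229, E 308, B 318, C 172, A 233. Winner: B.
The two methods disagree.

no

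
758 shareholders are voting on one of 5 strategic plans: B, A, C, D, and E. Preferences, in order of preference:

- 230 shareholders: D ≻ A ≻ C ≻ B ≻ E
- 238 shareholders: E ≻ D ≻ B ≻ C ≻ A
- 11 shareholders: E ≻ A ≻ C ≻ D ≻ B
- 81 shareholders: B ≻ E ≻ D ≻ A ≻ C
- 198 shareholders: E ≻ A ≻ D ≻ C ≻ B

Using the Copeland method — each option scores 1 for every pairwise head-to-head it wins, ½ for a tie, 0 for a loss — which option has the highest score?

E

B: loses to A, C, D, and E → score 0.
A: beats B and C; loses to D and E → score 2.
C: beats B; loses to A, D, and E → score 1.
D: beats B, A, and C; loses to E → score 3.
E: beats B, A, C, and D → score 4.
E has the best pairwise record.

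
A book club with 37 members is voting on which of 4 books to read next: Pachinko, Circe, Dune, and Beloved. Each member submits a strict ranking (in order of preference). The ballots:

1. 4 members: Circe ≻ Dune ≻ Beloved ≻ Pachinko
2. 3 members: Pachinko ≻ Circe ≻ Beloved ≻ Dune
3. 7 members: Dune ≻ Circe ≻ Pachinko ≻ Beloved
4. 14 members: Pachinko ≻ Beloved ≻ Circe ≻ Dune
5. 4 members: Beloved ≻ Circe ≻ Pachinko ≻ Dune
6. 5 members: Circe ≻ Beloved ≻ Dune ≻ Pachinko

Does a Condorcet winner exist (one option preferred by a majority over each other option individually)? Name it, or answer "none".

Circe

Circe vs Pachinko: 20–17 for Circe.
Circe vs Dune: 30–7 for Circe.
Circe vs Beloved: 19–18 for Circe.
Circe beats every other option head-to-head.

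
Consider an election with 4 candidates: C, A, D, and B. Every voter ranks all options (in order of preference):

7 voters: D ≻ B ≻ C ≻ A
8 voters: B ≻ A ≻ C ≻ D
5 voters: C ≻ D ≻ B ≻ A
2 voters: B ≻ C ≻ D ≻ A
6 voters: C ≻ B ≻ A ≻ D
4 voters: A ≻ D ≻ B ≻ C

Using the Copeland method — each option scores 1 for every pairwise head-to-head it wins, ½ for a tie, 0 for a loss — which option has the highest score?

B

C: beats A and D; loses to B → score 2.
A: beats D; loses to C and B → score 1.
D: ties B; loses to C and A → score 0.5.
B: beats C and A; ties D → score 2.5.
B has the best pairwise record.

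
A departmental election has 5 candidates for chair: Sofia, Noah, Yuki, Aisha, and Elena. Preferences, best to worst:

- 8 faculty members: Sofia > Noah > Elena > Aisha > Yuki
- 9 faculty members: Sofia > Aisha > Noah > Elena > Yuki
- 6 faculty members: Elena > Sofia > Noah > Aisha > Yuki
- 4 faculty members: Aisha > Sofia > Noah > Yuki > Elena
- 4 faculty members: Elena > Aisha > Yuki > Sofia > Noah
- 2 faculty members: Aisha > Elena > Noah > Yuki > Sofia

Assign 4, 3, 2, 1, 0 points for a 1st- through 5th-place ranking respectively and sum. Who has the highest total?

Sofia: 8·4 + 9·4 + 6·3 + 4·3 + 4·1 + 2·0 = 102
Noah: 8·3 + 9·2 + 6·2 + 4·2 + 4·0 + 2·2 = 66
Yuki: 8·0 + 9·0 + 6·0 + 4·1 + 4·2 + 2·1 = 14
Aisha: 8·1 + 9·3 + 6·1 + 4·4 + 4·3 + 2·4 = 77
Elena: 8·2 + 9·1 + 6·4 + 4·0 + 4·4 + 2·3 = 71
Sofia has the highest Borda score (102).

Sofia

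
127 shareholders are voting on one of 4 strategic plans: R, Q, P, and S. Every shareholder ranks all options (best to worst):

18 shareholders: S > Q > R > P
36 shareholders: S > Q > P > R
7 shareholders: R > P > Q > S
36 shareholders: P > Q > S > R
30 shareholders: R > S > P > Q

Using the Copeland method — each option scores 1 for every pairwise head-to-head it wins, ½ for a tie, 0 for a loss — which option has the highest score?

S

R: loses to Q, P, and S → score 0.
Q: beats R; loses to P and S → score 1.
P: beats R and Q; loses to S → score 2.
S: beats R, Q, and P → score 3.
S has the best pairwise record.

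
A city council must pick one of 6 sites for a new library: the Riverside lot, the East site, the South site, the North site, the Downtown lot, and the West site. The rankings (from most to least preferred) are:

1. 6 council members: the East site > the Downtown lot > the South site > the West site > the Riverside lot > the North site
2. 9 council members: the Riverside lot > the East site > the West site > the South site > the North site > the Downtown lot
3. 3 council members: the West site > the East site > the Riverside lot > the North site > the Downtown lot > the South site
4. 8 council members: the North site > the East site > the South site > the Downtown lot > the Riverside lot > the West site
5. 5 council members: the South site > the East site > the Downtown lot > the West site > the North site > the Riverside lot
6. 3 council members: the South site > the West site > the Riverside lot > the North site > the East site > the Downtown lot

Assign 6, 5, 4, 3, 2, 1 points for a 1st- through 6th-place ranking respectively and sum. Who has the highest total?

the East site

the Riverside lot: 6·2 + 9·6 + 3·4 + 8·2 + 5·1 + 3·4 = 111
the East site: 6·6 + 9·5 + 3·5 + 8·5 + 5·5 + 3·2 = 167
the South site: 6·4 + 9·3 + 3·1 + 8·4 + 5·6 + 3·6 = 134
the North site: 6·1 + 9·2 + 3·3 + 8·6 + 5·2 + 3·3 = 100
the Downtown lot: 6·5 + 9·1 + 3·2 + 8·3 + 5·4 + 3·1 = 92
the West site: 6·3 + 9·4 + 3·6 + 8·1 + 5·3 + 3·5 = 110
the East site has the highest Borda score (167).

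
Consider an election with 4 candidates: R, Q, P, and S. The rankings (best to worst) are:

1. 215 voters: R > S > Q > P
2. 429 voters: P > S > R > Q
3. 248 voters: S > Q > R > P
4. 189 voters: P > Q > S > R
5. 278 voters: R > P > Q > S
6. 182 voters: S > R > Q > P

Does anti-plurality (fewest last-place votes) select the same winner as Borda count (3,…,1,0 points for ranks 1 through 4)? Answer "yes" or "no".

no

Anti-plurality — last-place votes: R 189, Q 429, P 645, S 278. Winner: R.
Borda — scores: R 2520, Q 1549, P 2410, S 2767. Winner: S.
The two methods disagree.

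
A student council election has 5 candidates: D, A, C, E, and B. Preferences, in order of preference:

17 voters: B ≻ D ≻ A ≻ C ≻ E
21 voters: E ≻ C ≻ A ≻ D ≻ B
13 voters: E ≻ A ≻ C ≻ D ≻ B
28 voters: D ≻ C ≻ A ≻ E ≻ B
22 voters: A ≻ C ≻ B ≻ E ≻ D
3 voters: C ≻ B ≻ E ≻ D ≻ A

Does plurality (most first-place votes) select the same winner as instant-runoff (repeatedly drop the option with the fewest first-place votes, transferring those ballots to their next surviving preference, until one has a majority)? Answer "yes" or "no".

Plurality — first-place votes: D 28, A 22, C 3, E 34, B 17. Winner: E.
Instant-runoff — R1 D 28, A 22, C 3, E 34, B 17 (C out); R2 D 28, A 22, E 34, B 20 (B out); R3 D 45, A 22, E 37 (A out); R4 D 45, E 59 (E winner). Winner: E.
The two methods agree.

yes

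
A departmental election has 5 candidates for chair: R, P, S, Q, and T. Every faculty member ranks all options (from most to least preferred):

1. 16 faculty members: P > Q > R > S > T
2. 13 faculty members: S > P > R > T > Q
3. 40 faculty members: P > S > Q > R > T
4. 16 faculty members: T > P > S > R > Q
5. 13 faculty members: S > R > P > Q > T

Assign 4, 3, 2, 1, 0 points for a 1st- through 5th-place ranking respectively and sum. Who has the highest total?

R: 16·2 + 13·2 + 40·1 + 16·1 + 13·3 = 153
P: 16·4 + 13·3 + 40·4 + 16·3 + 13·2 = 337
S: 16·1 + 13·4 + 40·3 + 16·2 + 13·4 = 272
Q: 16·3 + 13·0 + 40·2 + 16·0 + 13·1 = 141
T: 16·0 + 13·1 + 40·0 + 16·4 + 13·0 = 77
P has the highest Borda score (337).

P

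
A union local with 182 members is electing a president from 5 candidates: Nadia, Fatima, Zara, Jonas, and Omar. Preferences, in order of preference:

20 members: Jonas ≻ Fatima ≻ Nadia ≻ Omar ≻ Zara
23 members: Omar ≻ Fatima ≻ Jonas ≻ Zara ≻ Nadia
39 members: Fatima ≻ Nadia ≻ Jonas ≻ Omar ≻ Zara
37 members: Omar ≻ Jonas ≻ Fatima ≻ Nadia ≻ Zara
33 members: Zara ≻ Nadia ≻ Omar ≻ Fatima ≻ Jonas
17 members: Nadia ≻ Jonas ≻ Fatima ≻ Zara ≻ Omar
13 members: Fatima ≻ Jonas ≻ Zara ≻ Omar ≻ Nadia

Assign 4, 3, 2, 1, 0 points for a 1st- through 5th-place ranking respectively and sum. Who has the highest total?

Nadia: 20·2 + 23·0 + 39·3 + 37·1 + 33·3 + 17·4 + 13·0 = 361
Fatima: 20·3 + 23·3 + 39·4 + 37·2 + 33·1 + 17·2 + 13·4 = 478
Zara: 20·0 + 23·1 + 39·0 + 37·0 + 33·4 + 17·1 + 13·2 = 198
Jonas: 20·4 + 23·2 + 39·2 + 37·3 + 33·0 + 17·3 + 13·3 = 405
Omar: 20·1 + 23·4 + 39·1 + 37·4 + 33·2 + 17·0 + 13·1 = 378
Fatima has the highest Borda score (478).

Fatima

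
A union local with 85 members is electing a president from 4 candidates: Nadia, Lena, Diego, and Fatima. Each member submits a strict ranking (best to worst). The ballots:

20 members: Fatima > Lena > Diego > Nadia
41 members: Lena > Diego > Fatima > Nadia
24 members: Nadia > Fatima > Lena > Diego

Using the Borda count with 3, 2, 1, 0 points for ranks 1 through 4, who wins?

Nadia: 20·0 + 41·0 + 24·3 = 72
Lena: 20·2 + 41·3 + 24·1 = 187
Diego: 20·1 + 41·2 + 24·0 = 102
Fatima: 20·3 + 41·1 + 24·2 = 149
Lena has the highest Borda score (187).

Lena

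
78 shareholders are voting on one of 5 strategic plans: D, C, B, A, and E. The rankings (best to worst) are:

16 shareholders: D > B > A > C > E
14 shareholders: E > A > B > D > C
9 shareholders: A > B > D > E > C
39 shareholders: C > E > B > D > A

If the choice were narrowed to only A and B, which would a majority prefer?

B

Voters preferring A to B: 23; preferring B to A: 55.
B wins the head-to-head.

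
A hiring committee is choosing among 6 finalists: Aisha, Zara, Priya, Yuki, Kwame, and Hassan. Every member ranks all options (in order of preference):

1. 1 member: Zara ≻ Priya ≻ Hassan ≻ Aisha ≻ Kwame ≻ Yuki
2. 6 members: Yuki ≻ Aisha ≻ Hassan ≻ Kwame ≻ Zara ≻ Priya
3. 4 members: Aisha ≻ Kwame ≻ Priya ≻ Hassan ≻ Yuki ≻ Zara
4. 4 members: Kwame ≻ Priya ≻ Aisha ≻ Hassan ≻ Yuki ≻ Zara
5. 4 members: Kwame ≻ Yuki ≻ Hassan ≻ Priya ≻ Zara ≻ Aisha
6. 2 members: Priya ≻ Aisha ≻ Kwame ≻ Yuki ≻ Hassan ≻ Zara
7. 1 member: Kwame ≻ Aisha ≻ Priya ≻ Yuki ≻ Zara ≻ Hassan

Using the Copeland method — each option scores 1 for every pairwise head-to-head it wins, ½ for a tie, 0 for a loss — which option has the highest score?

Aisha: beats Zara, Yuki, Kwame, and Hassan; ties Priya → score 4.5.
Zara: loses to Aisha, Priya, Yuki, Kwame, and Hassan → score 0.
Priya: beats Zara, Yuki, and Hassan; ties Aisha; loses to Kwame → score 3.5.
Yuki: beats Zara and Hassan; loses to Aisha, Priya, and Kwame → score 2.
Kwame: beats Zara, Priya, Yuki, and Hassan; loses to Aisha → score 4.
Hassan: beats Zara; loses to Aisha, Priya, Yuki, and Kwame → score 1.
Aisha has the best pairwise record.

Aisha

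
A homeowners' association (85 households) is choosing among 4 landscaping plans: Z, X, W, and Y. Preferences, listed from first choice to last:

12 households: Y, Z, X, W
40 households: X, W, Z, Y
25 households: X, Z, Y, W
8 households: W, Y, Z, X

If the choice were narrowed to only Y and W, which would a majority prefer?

Voters preferring Y to W: 37; preferring W to Y: 48.
W wins the head-to-head.

W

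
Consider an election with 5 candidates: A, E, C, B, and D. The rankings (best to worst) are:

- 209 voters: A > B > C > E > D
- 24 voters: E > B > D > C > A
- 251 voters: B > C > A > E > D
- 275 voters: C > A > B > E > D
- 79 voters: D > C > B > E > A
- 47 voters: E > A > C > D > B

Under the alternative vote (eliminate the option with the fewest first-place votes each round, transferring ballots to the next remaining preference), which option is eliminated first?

E

Round 1: A 209, E 71, C 275, B 251, D 79. Eliminate E.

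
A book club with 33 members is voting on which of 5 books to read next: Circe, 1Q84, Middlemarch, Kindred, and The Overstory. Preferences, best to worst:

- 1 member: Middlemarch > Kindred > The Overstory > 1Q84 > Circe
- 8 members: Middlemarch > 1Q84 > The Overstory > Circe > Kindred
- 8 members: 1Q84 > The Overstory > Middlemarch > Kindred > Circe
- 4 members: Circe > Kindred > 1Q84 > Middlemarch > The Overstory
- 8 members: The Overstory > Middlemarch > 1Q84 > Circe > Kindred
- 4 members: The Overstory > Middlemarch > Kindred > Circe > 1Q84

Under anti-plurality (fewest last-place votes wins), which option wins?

Middlemarch

Last-place votes: Circe 9, 1Q84 4, Middlemarch 0, Kindred 16, The Overstory 4.
Middlemarch is ranked last by the fewest voters, so Middlemarch wins.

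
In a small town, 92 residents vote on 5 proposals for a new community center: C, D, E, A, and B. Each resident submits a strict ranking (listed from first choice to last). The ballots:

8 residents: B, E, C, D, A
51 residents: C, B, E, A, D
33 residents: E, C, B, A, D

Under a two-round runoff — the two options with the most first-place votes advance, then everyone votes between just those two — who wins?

C

Round 1 first-place votes: C 51, D 0, E 33, A 0, B 8.
C and E advance.
Runoff: C is preferred to E by 51 voters; E by 41.
C wins the runoff.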